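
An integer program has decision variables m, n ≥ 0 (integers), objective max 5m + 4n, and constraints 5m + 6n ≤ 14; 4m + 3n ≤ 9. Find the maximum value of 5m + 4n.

Relaxing integrality, the LP optimum is 11.56 at (m,n) = (1.33, 1.22), which is not an integer point.
(m,n)=(2,0): 5·2+6·0=10≤14, 4·2+3·0=8≤9, objective 10.
(m,n)=(1,1): 5·1+6·1=11≤14, 4·1+3·1=7≤9, objective 9.
(m,n)=(0,2): 5·0+6·2=12≤14, 4·0+3·2=6≤9, objective 8.
Maximum is 10 at (m,n)=(2,0).

10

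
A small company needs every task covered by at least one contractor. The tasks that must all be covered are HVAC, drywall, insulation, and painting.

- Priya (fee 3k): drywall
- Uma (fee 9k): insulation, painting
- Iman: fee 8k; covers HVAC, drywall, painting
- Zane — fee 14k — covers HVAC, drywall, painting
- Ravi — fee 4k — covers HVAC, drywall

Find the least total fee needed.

13

This is a weighted set-cover instance.
Choose Uma and Ravi: together they cover HVAC, drywall, insulation, painting — every task.
Total fee: 9 + 4 = 13.
No cover costs less than 13.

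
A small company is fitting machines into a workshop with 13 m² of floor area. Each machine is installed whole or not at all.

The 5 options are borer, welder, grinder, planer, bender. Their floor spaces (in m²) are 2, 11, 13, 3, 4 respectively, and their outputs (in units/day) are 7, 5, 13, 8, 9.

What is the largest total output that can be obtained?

Allowing fractional choices, the relaxed optimum would be about 28.0, but machines are indivisible.
planer + bender: floor space 3 + 4 = 7 ≤ 13, output 8 + 9 = 17.
borer + planer + bender: floor space 2 + 3 + 4 = 9 ≤ 13, output 7 + 8 + 9 = 24.
borer + bender: floor space 2 + 4 = 6 ≤ 13, output 7 + 9 = 16.
Best is borer, planer, and bender with total output 24.

24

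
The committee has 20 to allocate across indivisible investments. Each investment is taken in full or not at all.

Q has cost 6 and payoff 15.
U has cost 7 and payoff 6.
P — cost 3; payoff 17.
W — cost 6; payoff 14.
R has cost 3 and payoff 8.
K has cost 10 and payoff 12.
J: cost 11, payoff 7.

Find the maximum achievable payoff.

54

Q + P + W: cost 6 + 3 + 6 = 15 ≤ 20, payoff 15 + 17 + 14 = 46.
Q + U + P + R: cost 6 + 7 + 3 + 3 = 19 ≤ 20, payoff 15 + 6 + 17 + 8 = 46.
Q + P + W + R: cost 6 + 3 + 6 + 3 = 18 ≤ 20, payoff 15 + 17 + 14 + 8 = 54.
Best is Q, P, W, and R with total payoff 54.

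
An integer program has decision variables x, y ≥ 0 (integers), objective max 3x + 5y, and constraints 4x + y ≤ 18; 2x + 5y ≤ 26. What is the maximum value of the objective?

29

(x,y)=(3,4) is feasible, giving 29.
(x,y)=(2,4) is feasible, giving 26.
The best lattice point is (3,4), giving 29.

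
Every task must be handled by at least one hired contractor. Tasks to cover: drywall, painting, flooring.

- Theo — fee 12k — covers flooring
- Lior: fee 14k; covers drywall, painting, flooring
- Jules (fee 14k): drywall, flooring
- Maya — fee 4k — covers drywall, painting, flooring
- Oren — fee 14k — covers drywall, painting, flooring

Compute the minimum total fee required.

Maya alone covers drywall, painting, flooring — every task.
Total fee: 4.

4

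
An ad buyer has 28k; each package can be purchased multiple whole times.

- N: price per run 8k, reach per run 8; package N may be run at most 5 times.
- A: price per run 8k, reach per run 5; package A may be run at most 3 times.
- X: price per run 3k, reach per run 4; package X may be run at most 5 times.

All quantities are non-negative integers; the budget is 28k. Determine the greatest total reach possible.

32

Take 2×N and 4×X: price 28 ≤ 28, reach 2·8 + 4·4 = 32.
No other integer combination yields more.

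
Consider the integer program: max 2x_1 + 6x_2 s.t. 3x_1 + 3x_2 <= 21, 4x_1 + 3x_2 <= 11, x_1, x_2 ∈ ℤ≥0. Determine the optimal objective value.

Relaxing integrality, the LP optimum is 22.00 at (x_1,x_2) = (0, 3.67), which is not an integer point.
(x_1,x_2)=(0,3): 3·0+3·3=9≤21, 4·0+3·3=9≤11, objective 18.
(x_1,x_2)=(1,2): 3·1+3·2=9≤21, 4·1+3·2=10≤11, objective 14.
(x_1,x_2)=(0,2): 3·0+3·2=6≤21, 4·0+3·2=6≤11, objective 12.
No feasible integer point exceeds 18.

18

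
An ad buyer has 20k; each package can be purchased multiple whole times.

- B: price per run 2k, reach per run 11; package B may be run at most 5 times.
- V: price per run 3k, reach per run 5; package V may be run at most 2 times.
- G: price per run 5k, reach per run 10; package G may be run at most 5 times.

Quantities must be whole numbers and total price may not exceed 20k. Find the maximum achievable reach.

75

B has the best ratio (11/2); taking only B gives at most 5×11 = 55 (stopped by the supply cap of 5).
Mixing does better — 5×B and 2×G: price 20 ≤ 20, reach 5·11 + 2·10 = 75.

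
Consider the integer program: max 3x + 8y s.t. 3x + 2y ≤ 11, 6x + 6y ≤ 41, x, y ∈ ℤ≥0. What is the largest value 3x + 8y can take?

40

(x,y)=(0,5) is feasible, giving 40.
(x,y)=(1,4) is feasible, giving 35.
(x,y)=(0,4) is feasible, giving 32.
The best lattice point is (0,5), giving 40.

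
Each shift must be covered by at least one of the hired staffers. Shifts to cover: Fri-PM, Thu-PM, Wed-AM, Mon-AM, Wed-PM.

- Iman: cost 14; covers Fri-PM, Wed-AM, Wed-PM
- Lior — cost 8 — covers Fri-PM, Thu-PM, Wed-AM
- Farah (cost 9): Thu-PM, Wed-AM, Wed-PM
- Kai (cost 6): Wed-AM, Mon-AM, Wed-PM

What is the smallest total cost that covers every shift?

14

Choose Lior and Kai: together they cover Fri-PM, Thu-PM, Wed-AM, Mon-AM, Wed-PM — every shift.
Total cost: 8 + 6 = 14.
No cover costs less than 14.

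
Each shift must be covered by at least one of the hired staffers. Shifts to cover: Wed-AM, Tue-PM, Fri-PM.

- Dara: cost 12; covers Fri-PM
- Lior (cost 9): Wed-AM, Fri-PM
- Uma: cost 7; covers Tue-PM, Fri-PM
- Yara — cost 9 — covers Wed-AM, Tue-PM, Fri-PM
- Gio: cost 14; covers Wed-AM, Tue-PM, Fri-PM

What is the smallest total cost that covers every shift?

Yara alone covers Wed-AM, Tue-PM, Fri-PM — every shift.
Total cost: 9.
No cover costs less than 9.

9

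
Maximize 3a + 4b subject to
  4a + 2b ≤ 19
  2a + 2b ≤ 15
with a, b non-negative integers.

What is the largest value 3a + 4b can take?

The continuous relaxation peaks at (0, 7.5) with value 30.00; rounding to a feasible lattice point costs some objective.
(a,b)=(0,7): 4·0+2·7=14≤19, 2·0+2·7=14≤15, objective 28.
(a,b)=(1,6): 4·1+2·6=16≤19, 2·1+2·6=14≤15, objective 27.
Maximum is 28 at (a,b)=(0,7).

28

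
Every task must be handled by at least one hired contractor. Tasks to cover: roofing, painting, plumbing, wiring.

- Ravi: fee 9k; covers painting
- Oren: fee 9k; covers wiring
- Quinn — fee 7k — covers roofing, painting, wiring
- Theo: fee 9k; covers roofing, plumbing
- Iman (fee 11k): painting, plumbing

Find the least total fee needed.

16

This is an integer covering problem.
Choose Quinn and Theo: together they cover roofing, painting, plumbing, wiring — every task.
Total fee: 7 + 9 = 16.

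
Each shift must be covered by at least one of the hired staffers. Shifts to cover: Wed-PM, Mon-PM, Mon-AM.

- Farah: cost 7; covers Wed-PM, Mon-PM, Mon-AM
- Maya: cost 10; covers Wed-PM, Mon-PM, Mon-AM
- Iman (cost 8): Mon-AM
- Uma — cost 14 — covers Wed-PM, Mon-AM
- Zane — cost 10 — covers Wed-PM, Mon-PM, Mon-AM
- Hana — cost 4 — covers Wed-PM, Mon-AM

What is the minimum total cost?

7

This is an integer covering problem.
The greedy cost-per-new-shift heuristic would pick Hana and Farah for 11, but a cheaper cover exists.
Farah alone covers Wed-PM, Mon-PM, Mon-AM — every shift.
Total cost: 7.
No cover costs less than 7.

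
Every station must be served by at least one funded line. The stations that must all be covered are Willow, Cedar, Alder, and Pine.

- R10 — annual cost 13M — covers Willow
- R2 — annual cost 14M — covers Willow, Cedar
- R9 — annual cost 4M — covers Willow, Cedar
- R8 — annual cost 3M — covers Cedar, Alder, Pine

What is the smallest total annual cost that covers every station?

Choose R9 and R8: together they cover Willow, Cedar, Alder, Pine — every station.
Total annual cost: 4 + 3 = 7.

7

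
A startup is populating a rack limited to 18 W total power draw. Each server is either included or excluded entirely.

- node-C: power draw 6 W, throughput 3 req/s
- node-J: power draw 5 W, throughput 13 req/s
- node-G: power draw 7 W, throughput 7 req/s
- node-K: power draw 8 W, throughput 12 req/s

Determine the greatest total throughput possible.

25

Treat it as a binary knapsack problem.
Allowing fractional choices, the relaxed optimum would be about 30.0, but servers are indivisible.
node-C + node-J + node-G: power draw 6 + 5 + 7 = 18 ≤ 18, throughput 3 + 13 + 7 = 23.
node-J + node-K: power draw 5 + 8 = 13 ≤ 18, throughput 13 + 12 = 25.
node-J + node-G: power draw 5 + 7 = 12 ≤ 18, throughput 13 + 7 = 20.
Best is node-J and node-K with total throughput 25.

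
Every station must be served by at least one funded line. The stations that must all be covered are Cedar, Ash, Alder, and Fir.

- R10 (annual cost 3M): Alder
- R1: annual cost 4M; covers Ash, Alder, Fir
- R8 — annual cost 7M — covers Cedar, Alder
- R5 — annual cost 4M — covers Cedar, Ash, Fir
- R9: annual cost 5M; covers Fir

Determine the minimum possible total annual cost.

7

Choose R10 and R5: together they cover Cedar, Ash, Alder, Fir — every station.
Total annual cost: 3 + 4 = 7.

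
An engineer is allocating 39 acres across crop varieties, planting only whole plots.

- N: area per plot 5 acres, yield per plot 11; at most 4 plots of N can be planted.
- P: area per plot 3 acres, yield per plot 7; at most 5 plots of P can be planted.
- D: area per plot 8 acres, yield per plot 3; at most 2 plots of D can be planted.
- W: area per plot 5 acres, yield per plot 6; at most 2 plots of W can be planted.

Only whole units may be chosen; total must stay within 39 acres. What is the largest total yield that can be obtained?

This is a bounded integer knapsack.
4×N and 5×P: area 35 ≤ 39, yield 4·11 + 5·7 = 79.
4×N, 4×P, and 1×W: area 37 ≤ 39, yield 4·11 + 4·7 + 1·6 = 78.
Best is 79.

79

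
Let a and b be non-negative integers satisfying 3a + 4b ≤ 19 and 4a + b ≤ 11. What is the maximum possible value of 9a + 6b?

(a,b)=(2,3): 3·2+4·3=18≤19, 4·2+1·3=11≤11, objective 36.
(a,b)=(1,4): 3·1+4·4=19≤19, 4·1+1·4=8≤11, objective 33.
The best lattice point is (2,3), giving 36.

36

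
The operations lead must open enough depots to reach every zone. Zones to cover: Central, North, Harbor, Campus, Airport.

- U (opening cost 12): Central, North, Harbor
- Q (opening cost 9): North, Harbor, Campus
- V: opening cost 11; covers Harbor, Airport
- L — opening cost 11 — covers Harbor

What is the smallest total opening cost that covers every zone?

Choose U, Q, and V: together they cover Central, North, Harbor, Campus, Airport — every zone.
Total opening cost: 12 + 9 + 11 = 32.
No cover costs less than 32.

32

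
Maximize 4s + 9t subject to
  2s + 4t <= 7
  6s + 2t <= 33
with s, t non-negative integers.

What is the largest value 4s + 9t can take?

Relaxing integrality, the LP optimum is 15.75 at (s,t) = (0, 1.75), which is not an integer point.
(s,t)=(1,1): 2·1+4·1=6≤7, 6·1+2·1=8≤33, objective 13.
(s,t)=(0,1): 2·0+4·1=4≤7, 6·0+2·1=2≤33, objective 9.
(s,t)=(2,0): 2·2+4·0=4≤7, 6·2+2·0=12≤33, objective 8.
Maximum is 13 at (s,t)=(1,1).

13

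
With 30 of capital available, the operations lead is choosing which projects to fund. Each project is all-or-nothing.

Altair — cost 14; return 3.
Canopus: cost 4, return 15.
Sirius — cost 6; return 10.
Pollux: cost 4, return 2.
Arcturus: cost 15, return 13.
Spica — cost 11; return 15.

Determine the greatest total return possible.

43

Canopus + Arcturus + Spica: cost 4 + 15 + 11 = 30 ≤ 30, return 15 + 13 + 15 = 43.
Canopus + Sirius + Pollux + Spica: cost 4 + 6 + 4 + 11 = 25 ≤ 30, return 15 + 10 + 2 + 15 = 42.
Best is Canopus, Arcturus, and Spica with total return 43.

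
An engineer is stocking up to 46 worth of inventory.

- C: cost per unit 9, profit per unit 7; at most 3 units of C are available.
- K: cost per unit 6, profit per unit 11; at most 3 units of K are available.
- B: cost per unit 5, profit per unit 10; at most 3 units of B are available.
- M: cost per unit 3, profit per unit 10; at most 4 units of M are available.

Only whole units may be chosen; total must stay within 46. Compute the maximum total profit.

103

This is a bounded integer knapsack.
M has the best ratio (10/3); taking only M gives at most 4×10 = 40 (stopped by the supply cap of 4).
Mixing does better — 3×K, 3×B, and 4×M: cost 45 ≤ 46, profit 3·11 + 3·10 + 4·10 = 103.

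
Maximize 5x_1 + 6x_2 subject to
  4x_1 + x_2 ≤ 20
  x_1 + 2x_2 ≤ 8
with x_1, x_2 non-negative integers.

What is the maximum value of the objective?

32

Relaxing integrality, the LP optimum is 33.14 at (x_1,x_2) = (4.57, 1.71), which is not an integer point.
(x_1,x_2)=(4,2) is feasible, giving 32.
(x_1,x_2)=(3,2) is feasible, giving 27.
(x_1,x_2)=(4,1) is feasible, giving 26.
No feasible integer point exceeds 32.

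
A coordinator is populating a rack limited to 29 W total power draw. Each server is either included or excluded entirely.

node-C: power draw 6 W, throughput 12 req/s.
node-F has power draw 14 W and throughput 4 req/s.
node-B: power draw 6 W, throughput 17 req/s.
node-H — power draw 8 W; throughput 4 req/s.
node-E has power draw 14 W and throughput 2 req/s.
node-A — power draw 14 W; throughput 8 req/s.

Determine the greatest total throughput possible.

37

This is an integer program with binary decision variables.
Take node-C, node-B, and node-A: power draw 6 + 6 + 14 = 26 ≤ 29, throughput 12 + 17 + 8 = 37.
No other feasible combination does better.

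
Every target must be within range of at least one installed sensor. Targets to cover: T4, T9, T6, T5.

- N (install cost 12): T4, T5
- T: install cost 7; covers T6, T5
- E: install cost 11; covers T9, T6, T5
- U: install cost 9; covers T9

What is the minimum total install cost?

23

This is an integer covering problem.
Choose N and E: together they cover T4, T9, T6, T5 — every target.
Total install cost: 12 + 11 = 23.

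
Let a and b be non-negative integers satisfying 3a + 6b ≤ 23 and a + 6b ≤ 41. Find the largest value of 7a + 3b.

(a,b)=(7,0): 3·7+6·0=21≤23, 1·7+6·0=7≤41, objective 49.
(a,b)=(6,0): 3·6+6·0=18≤23, 1·6+6·0=6≤41, objective 42.
The best lattice point is (7,0), giving 49.

49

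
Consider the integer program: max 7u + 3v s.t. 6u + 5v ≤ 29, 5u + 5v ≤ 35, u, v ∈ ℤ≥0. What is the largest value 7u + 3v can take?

Relaxing integrality, the LP optimum is 33.83 at (u,v) = (4.83, 0), which is not an integer point.
(u,v)=(4,1): 6·4+5·1=29≤29, 5·4+5·1=25≤35, objective 31.
(u,v)=(4,0): 6·4+5·0=24≤29, 5·4+5·0=20≤35, objective 28.
(u,v)=(3,2): 6·3+5·2=28≤29, 5·3+5·2=25≤35, objective 27.
The best lattice point is (4,1), giving 31.

31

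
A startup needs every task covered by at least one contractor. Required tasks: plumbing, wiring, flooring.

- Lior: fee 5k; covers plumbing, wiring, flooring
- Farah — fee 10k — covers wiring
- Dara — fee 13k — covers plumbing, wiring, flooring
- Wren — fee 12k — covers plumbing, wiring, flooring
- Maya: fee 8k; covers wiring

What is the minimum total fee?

Lior alone covers plumbing, wiring, flooring — every task.
Total fee: 5.

5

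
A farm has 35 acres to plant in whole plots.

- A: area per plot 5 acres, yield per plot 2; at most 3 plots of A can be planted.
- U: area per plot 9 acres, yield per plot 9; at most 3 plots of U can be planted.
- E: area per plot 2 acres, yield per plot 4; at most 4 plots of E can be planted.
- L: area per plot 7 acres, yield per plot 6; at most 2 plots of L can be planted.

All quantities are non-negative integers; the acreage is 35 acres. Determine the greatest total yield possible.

This is a bounded integer knapsack.
E has the best ratio (4/2); taking only E gives at most 4×4 = 16 (stopped by the supply cap of 4).
Mixing does better — 3×U and 4×E: area 35 ≤ 35, yield 3·9 + 4·4 = 43.

43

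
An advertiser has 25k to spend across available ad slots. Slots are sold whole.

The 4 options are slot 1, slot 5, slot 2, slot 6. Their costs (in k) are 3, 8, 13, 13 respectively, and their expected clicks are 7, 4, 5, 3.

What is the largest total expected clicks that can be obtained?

16

slot 1 + slot 5 + slot 6: cost 3 + 8 + 13 = 24 ≤ 25, expected clicks 7 + 4 + 3 = 14.
slot 1 + slot 5 + slot 2: cost 3 + 8 + 13 = 24 ≤ 25, expected clicks 7 + 4 + 5 = 16.
Best is slot 1, slot 5, and slot 2 with total expected clicks 16.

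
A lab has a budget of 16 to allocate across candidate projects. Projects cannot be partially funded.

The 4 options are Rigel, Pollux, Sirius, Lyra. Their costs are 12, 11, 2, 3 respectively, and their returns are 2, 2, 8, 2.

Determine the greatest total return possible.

This is an integer program with binary decision variables.
Take Pollux, Sirius, and Lyra: cost 11 + 2 + 3 = 16 ≤ 16, return 2 + 8 + 2 = 12.
No other feasible combination does better.

12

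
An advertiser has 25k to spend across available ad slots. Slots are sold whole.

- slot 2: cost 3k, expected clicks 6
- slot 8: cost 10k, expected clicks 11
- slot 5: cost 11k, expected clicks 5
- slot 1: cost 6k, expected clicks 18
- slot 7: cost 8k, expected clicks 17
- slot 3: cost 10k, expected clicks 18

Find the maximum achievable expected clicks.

53

Treat it as a binary knapsack problem.
Allowing fractional choices, the relaxed optimum would be about 55.4, but ad slots are indivisible.
slot 8 + slot 1 + slot 7: cost 10 + 6 + 8 = 24 ≤ 25, expected clicks 11 + 18 + 17 = 46.
slot 2 + slot 1 + slot 3: cost 3 + 6 + 10 = 19 ≤ 25, expected clicks 6 + 18 + 18 = 42.
slot 1 + slot 7 + slot 3: cost 6 + 8 + 10 = 24 ≤ 25, expected clicks 18 + 17 + 18 = 53.
Best is slot 1, slot 7, and slot 3 with total expected clicks 53.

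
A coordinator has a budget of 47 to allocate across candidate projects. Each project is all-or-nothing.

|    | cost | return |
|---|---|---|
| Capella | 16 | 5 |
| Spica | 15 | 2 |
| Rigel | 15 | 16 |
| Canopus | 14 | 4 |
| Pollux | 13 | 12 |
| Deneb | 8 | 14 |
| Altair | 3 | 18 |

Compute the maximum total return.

60

Treat it as a binary knapsack problem.
Allowing fractional choices, the relaxed optimum would be about 62.5, but projects are indivisible.
Rigel + Pollux + Deneb + Altair: cost 15 + 13 + 8 + 3 = 39 ≤ 47, return 16 + 12 + 14 + 18 = 60.
Capella + Rigel + Deneb + Altair: cost 16 + 15 + 8 + 3 = 42 ≤ 47, return 5 + 16 + 14 + 18 = 53.
Best is Rigel, Pollux, Deneb, and Altair with total return 60.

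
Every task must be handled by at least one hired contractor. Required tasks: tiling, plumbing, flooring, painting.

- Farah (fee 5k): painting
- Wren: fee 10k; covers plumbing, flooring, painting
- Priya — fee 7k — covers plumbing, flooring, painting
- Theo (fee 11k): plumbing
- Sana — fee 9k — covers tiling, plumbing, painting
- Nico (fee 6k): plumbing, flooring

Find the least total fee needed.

This is an integer covering problem.
The greedy cost-per-new-task heuristic would pick Priya and Sana for 16, but a cheaper cover exists.
Choose Sana and Nico: together they cover tiling, plumbing, flooring, painting — every task.
Total fee: 9 + 6 = 15.
No cover costs less than 15.

15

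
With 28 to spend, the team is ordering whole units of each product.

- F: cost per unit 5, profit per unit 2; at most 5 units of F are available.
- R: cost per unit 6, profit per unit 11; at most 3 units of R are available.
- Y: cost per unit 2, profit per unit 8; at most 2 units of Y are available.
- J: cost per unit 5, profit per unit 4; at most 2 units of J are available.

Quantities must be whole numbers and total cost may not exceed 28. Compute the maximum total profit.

53

3×R, 2×Y, and 1×J: cost 27 ≤ 28, profit 3·11 + 2·8 + 1·4 = 53.
1×F, 3×R, and 2×Y: cost 27 ≤ 28, profit 1·2 + 3·11 + 2·8 = 51.
Best is 53.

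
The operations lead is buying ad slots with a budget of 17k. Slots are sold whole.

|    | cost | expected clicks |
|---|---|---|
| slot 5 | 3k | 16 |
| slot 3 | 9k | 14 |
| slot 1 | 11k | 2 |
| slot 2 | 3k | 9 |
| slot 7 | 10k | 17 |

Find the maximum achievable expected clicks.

Allowing fractional choices, the relaxed optimum would be about 43.6, but ad slots are indivisible.
slot 5 + slot 3 + slot 2: cost 3 + 9 + 3 = 15 ≤ 17, expected clicks 16 + 14 + 9 = 39.
slot 5 + slot 2 + slot 7: cost 3 + 3 + 10 = 16 ≤ 17, expected clicks 16 + 9 + 17 = 42.
Best is slot 5, slot 2, and slot 7 with total expected clicks 42.

42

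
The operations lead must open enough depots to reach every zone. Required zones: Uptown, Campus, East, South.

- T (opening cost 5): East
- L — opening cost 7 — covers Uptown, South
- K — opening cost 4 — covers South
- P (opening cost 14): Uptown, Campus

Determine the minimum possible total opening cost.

23

The greedy cost-per-new-zone heuristic would pick L, T, and P for 26, but a cheaper cover exists.
Choose T, K, and P: together they cover Uptown, Campus, East, South — every zone.
Total opening cost: 5 + 4 + 14 = 23.
No cover costs less than 23.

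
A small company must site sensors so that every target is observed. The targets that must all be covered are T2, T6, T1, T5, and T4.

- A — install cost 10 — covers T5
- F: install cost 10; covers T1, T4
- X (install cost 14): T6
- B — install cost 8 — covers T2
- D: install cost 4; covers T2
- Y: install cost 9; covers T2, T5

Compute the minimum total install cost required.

The greedy cost-per-new-target heuristic would pick D, F, Y, and X for 37, but a cheaper cover exists.
Choose F, X, and Y: together they cover T2, T6, T1, T5, T4 — every target.
Total install cost: 10 + 14 + 9 = 33.
No cover costs less than 33.

33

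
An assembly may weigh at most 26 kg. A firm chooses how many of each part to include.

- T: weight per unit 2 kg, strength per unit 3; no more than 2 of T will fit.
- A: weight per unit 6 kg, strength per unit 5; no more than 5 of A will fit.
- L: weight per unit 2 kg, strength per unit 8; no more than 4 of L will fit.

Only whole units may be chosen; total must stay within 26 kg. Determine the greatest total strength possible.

2×T, 2×A, and 4×L: weight 24 ≤ 26, strength 2·3 + 2·5 + 4·8 = 48.
3×A and 4×L: weight 26 ≤ 26, strength 3·5 + 4·8 = 47.
Best is 48.

48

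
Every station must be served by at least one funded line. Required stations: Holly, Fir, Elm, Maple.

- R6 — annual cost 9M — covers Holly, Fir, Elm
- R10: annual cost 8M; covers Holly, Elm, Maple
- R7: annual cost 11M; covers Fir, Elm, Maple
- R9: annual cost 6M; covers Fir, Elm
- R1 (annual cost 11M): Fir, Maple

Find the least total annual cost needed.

14

Choose R10 and R9: together they cover Holly, Fir, Elm, Maple — every station.
Total annual cost: 8 + 6 = 14.
No cover costs less than 14.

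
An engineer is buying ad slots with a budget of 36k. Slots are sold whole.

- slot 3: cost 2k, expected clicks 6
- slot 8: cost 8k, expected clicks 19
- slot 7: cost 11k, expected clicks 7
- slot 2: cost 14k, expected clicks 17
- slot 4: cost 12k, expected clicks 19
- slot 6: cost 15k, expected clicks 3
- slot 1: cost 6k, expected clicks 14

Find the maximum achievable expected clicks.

61

Treat it as a binary knapsack problem.
slot 3 + slot 8 + slot 2 + slot 1: cost 2 + 8 + 14 + 6 = 30 ≤ 36, expected clicks 6 + 19 + 17 + 14 = 56.
slot 3 + slot 8 + slot 4 + slot 1: cost 2 + 8 + 12 + 6 = 28 ≤ 36, expected clicks 6 + 19 + 19 + 14 = 58.
slot 3 + slot 8 + slot 2 + slot 4: cost 2 + 8 + 14 + 12 = 36 ≤ 36, expected clicks 6 + 19 + 17 + 19 = 61.
Best is slot 3, slot 8, slot 2, and slot 4 with total expected clicks 61.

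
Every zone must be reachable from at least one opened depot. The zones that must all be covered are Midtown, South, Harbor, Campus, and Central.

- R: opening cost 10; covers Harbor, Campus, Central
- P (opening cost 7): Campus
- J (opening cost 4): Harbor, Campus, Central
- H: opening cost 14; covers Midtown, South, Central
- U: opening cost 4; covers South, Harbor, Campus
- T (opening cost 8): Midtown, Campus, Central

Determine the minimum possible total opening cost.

12

The greedy cost-per-new-zone heuristic would pick J, U, and T for 16, but a cheaper cover exists.
Choose U and T: together they cover Midtown, South, Harbor, Campus, Central — every zone.
Total opening cost: 4 + 8 = 12.
No cover costs less than 12.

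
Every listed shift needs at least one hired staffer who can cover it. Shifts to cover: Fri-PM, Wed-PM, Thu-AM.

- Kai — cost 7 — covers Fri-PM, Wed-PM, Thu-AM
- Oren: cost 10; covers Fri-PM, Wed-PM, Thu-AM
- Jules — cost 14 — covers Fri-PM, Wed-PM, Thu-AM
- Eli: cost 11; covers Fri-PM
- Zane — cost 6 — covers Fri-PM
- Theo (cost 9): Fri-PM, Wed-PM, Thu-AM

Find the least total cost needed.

This is a weighted set-cover instance.
Kai alone covers Fri-PM, Wed-PM, Thu-AM — every shift.
Total cost: 7.
No cover costs less than 7.

7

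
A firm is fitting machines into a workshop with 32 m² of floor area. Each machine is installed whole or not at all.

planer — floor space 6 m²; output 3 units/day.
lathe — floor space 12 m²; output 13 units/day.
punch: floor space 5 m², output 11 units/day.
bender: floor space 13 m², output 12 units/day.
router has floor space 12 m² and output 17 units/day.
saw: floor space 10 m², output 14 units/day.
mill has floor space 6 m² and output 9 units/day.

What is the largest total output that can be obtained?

42

router + saw + mill: floor space 12 + 10 + 6 = 28 ≤ 32, output 17 + 14 + 9 = 40.
lathe + punch + router: floor space 12 + 5 + 12 = 29 ≤ 32, output 13 + 11 + 17 = 41.
punch + router + saw: floor space 5 + 12 + 10 = 27 ≤ 32, output 11 + 17 + 14 = 42.
Best is punch, router, and saw with total output 42.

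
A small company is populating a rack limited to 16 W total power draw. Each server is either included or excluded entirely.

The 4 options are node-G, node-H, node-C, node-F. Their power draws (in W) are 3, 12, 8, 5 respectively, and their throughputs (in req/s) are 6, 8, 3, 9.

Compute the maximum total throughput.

Take node-G, node-C, and node-F: power draw 3 + 8 + 5 = 16 ≤ 16, throughput 6 + 3 + 9 = 18.
No other feasible combination does better.

18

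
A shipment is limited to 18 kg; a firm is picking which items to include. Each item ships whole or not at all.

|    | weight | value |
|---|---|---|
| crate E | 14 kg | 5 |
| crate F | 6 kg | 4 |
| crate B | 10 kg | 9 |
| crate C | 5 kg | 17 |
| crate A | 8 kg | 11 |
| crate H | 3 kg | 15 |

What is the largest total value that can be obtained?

43

Allowing fractional choices, the relaxed optimum would be about 44.8, but items are indivisible.
crate B + crate C + crate H: weight 10 + 5 + 3 = 18 ≤ 18, value 9 + 17 + 15 = 41.
crate F + crate C + crate H: weight 6 + 5 + 3 = 14 ≤ 18, value 4 + 17 + 15 = 36.
crate C + crate A + crate H: weight 5 + 8 + 3 = 16 ≤ 18, value 17 + 11 + 15 = 43.
Best is crate C, crate A, and crate H with total value 43.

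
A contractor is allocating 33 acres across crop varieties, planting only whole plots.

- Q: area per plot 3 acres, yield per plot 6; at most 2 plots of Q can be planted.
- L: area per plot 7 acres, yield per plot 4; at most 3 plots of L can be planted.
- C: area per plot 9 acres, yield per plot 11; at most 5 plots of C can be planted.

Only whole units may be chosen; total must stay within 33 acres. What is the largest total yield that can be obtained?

2×Q and 3×C: area 33 ≤ 33, yield 2·6 + 3·11 = 45.
1×Q and 3×C: area 30 ≤ 33, yield 1·6 + 3·11 = 39.
Best is 45.

45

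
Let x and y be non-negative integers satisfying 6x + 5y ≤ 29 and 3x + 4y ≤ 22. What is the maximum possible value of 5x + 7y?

(x,y)=(0,5): 6·0+5·5=25≤29, 3·0+4·5=20≤22, objective 35.
(x,y)=(1,4): 6·1+5·4=26≤29, 3·1+4·4=19≤22, objective 33.
No feasible integer point exceeds 35.

35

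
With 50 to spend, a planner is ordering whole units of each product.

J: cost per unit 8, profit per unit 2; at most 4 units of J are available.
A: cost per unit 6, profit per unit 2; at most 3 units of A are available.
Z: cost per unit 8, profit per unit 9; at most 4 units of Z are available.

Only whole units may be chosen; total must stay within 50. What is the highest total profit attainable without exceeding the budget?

3×A and 4×Z: cost 50 ≤ 50, profit 3·2 + 4·9 = 42.
2×A and 4×Z: cost 44 ≤ 50, profit 2·2 + 4·9 = 40.
Best is 42.

42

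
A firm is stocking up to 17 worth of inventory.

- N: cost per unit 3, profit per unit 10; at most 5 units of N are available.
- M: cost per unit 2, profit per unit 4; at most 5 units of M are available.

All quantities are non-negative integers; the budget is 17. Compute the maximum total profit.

Take 5×N and 1×M: cost 17 ≤ 17, profit 5·10 + 1·4 = 54.
N has the best ratio (10/3) and is taken to its limit of 5; remaining capacity is filled optimally with the others.

54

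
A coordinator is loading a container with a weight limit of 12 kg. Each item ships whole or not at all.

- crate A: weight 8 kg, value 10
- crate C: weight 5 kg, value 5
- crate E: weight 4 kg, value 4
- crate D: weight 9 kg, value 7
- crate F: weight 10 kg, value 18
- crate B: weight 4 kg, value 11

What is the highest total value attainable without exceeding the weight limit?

Take crate A and crate B: weight 8 + 4 = 12 ≤ 12, value 10 + 11 = 21.
No other feasible combination does better.

21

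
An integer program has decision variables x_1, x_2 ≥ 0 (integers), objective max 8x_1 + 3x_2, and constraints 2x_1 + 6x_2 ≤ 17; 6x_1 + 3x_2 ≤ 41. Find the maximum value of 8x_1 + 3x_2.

48

The continuous relaxation peaks at (6.83, 0) with value 54.67; rounding to a feasible lattice point costs some objective.
(x_1,x_2)=(6,0): 2·6+6·0=12≤17, 6·6+3·0=36≤41, objective 48.
(x_1,x_2)=(5,1): 2·5+6·1=16≤17, 6·5+3·1=33≤41, objective 43.
(x_1,x_2)=(5,0): 2·5+6·0=10≤17, 6·5+3·0=30≤41, objective 40.
No feasible integer point exceeds 48.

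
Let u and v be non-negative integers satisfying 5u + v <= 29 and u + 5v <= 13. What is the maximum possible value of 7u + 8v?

Relaxing integrality, the LP optimum is 50.50 at (u,v) = (5.5, 1.5), which is not an integer point.
(u,v)=(5,1): 5·5+1·1=26≤29, 1·5+5·1=10≤13, objective 43.
(u,v)=(4,1): 5·4+1·1=21≤29, 1·4+5·1=9≤13, objective 36.
(u,v)=(5,0): 5·5+1·0=25≤29, 1·5+5·0=5≤13, objective 35.
(u,v)=(4,0): 5·4+1·0=20≤29, 1·4+5·0=4≤13, objective 28.
No feasible integer point exceeds 43.

43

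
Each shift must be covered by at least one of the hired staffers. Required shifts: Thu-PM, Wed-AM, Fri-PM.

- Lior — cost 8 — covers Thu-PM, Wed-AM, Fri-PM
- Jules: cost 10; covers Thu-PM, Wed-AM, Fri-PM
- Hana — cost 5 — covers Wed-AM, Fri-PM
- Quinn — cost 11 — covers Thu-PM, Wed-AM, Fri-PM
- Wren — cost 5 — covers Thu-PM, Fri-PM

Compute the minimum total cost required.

Lior alone covers Thu-PM, Wed-AM, Fri-PM — every shift.
Total cost: 8.

8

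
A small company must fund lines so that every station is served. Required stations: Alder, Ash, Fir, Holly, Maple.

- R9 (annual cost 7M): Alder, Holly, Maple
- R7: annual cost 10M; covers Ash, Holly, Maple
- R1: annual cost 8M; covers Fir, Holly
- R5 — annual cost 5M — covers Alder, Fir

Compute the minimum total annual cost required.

This is an integer covering problem.
The greedy cost-per-new-station heuristic would pick R9, R5, and R7 for 22, but a cheaper cover exists.
Choose R7 and R5: together they cover Alder, Ash, Fir, Holly, Maple — every station.
Total annual cost: 10 + 5 = 15.
No cover costs less than 15.

15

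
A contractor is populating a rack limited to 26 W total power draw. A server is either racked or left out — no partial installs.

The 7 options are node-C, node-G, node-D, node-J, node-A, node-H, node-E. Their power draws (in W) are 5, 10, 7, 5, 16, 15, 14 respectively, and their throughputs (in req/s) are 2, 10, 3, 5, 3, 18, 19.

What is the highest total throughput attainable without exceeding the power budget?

This is a 0-1 knapsack instance.
Take node-G and node-E: power draw 10 + 14 = 24 ≤ 26, throughput 10 + 19 = 29.
No other feasible combination does better.

29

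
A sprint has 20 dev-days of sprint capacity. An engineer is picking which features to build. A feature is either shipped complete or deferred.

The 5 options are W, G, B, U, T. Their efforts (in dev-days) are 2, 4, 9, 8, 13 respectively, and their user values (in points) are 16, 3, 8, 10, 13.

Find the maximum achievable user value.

W + G + U: effort 2 + 4 + 8 = 14 ≤ 20, user value 16 + 3 + 10 = 29.
W + G + T: effort 2 + 4 + 13 = 19 ≤ 20, user value 16 + 3 + 13 = 32.
W + B + U: effort 2 + 9 + 8 = 19 ≤ 20, user value 16 + 8 + 10 = 34.
Best is W, B, and U with total user value 34.

34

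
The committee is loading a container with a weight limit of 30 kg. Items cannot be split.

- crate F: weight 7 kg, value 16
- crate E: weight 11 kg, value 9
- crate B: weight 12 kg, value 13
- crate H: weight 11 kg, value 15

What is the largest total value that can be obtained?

crate F + crate E + crate H: weight 7 + 11 + 11 = 29 ≤ 30, value 16 + 9 + 15 = 40.
crate F + crate E + crate B: weight 7 + 11 + 12 = 30 ≤ 30, value 16 + 9 + 13 = 38.
crate F + crate B + crate H: weight 7 + 12 + 11 = 30 ≤ 30, value 16 + 13 + 15 = 44.
Best is crate F, crate B, and crate H with total value 44.

44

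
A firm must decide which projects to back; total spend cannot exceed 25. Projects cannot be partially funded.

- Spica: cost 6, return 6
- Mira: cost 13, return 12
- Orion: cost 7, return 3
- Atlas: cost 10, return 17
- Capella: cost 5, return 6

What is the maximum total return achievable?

Take Spica, Atlas, and Capella: cost 6 + 10 + 5 = 21 ≤ 25, return 6 + 17 + 6 = 29.
No feasible combination exceeds this.

29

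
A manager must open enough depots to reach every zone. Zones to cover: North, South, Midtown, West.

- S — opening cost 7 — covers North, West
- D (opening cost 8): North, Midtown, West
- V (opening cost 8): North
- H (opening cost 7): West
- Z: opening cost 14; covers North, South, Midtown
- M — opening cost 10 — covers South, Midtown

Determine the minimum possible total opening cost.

17

This is a weighted set-cover instance.
The greedy cost-per-new-zone heuristic would pick D and M for 18, but a cheaper cover exists.
Choose S and M: together they cover North, South, Midtown, West — every zone.
Total opening cost: 7 + 10 = 17.
No cover costs less than 17.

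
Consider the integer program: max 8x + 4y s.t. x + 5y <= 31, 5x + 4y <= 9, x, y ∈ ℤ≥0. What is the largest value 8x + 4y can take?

(x,y)=(1,1): 1·1+5·1=6≤31, 5·1+4·1=9≤9, objective 12.
(x,y)=(0,2): 1·0+5·2=10≤31, 5·0+4·2=8≤9, objective 8.
(x,y)=(1,0): 1·1+5·0=1≤31, 5·1+4·0=5≤9, objective 8.
Maximum is 12 at (x,y)=(1,1).

12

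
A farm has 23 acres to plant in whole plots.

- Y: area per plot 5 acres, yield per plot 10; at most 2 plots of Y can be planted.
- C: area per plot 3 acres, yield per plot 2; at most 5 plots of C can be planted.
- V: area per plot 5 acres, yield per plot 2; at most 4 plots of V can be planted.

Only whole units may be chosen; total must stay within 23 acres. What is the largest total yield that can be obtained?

Y has the best ratio (10/5); taking only Y gives at most 2×10 = 20 (stopped by the supply cap of 2).
Mixing does better — 2×Y and 4×C: area 22 ≤ 23, yield 2·10 + 4·2 = 28.

28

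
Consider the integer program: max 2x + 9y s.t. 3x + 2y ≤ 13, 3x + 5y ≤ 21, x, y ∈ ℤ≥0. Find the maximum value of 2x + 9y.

36

The continuous relaxation peaks at (0, 4.2) with value 37.80; rounding to a feasible lattice point costs some objective.
(x,y)=(0,4): 3·0+2·4=8≤13, 3·0+5·4=20≤21, objective 36.
(x,y)=(1,3): 3·1+2·3=9≤13, 3·1+5·3=18≤21, objective 29.
No feasible integer point exceeds 36.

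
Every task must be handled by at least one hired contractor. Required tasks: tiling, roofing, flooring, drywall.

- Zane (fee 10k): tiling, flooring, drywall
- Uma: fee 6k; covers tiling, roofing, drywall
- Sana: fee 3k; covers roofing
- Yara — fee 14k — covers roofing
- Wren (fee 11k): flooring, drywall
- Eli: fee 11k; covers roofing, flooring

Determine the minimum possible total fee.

The greedy cost-per-new-task heuristic would pick Uma and Zane for 16, but a cheaper cover exists.
Choose Zane and Sana: together they cover tiling, roofing, flooring, drywall — every task.
Total fee: 10 + 3 = 13.
No cover costs less than 13.

13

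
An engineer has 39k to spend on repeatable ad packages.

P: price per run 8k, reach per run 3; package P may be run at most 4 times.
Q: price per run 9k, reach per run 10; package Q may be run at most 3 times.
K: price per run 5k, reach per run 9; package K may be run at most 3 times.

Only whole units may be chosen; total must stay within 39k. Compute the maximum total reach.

48

Take 3×Q and 2×K: price 37 ≤ 39, reach 3·10 + 2·9 = 48.
No other integer combination yields more.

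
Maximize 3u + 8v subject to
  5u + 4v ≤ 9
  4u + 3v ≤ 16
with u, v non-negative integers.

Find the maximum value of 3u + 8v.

The continuous relaxation peaks at (0, 2.25) with value 18.00; rounding to a feasible lattice point costs some objective.
(u,v)=(0,2): 5·0+4·2=8≤9, 4·0+3·2=6≤16, objective 16.
(u,v)=(1,1): 5·1+4·1=9≤9, 4·1+3·1=7≤16, objective 11.
The best lattice point is (0,2), giving 16.

16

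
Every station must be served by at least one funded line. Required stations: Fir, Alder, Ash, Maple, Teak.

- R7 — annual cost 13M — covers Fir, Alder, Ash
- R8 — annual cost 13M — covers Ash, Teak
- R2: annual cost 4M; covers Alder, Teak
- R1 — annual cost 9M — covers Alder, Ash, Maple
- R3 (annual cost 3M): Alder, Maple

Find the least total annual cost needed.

20

This is an integer covering problem.
Choose R7, R2, and R3: together they cover Fir, Alder, Ash, Maple, Teak — every station.
Total annual cost: 13 + 4 + 3 = 20.
No cover costs less than 20.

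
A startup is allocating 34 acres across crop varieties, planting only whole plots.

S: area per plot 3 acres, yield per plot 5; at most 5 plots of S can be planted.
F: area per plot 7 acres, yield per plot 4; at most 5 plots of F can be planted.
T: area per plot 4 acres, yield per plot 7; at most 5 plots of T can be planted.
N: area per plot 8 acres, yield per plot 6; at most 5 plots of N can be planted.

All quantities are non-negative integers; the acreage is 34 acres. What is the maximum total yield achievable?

T has the best ratio (7/4); taking only T gives at most 5×7 = 35 (stopped by the supply cap of 5).
Mixing does better — 4×S and 5×T: area 32 ≤ 34, yield 4·5 + 5·7 = 55.

55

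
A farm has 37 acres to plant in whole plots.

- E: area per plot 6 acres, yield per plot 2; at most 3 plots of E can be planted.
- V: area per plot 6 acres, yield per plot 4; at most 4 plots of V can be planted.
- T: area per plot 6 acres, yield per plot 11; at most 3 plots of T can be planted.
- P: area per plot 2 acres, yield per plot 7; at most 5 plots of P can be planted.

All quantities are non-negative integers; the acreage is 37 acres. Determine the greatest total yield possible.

P has the best ratio (7/2); taking only P gives at most 5×7 = 35 (stopped by the supply cap of 5).
Mixing does better — 1×V, 3×T, and 5×P: area 34 ≤ 37, yield 1·4 + 3·11 + 5·7 = 72.

72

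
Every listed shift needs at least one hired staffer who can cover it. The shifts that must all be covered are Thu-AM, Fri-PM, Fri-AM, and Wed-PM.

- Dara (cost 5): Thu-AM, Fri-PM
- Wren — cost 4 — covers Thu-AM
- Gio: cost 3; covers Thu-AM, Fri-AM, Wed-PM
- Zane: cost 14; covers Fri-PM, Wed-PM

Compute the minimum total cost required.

8

Choose Dara and Gio: together they cover Thu-AM, Fri-PM, Fri-AM, Wed-PM — every shift.
Total cost: 5 + 3 = 8.
No cover costs less than 8.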